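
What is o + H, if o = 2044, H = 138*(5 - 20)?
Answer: -26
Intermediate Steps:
H = -2070 (H = 138*(-15) = -2070)
o + H = 2044 - 2070 = -26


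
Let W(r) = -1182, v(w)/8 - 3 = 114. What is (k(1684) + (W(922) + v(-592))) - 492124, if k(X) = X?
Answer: -490686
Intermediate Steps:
v(w) = 936 (v(w) = 24 + 8*114 = 24 + 912 = 936)
(k(1684) + (W(922) + v(-592))) - 492124 = (1684 + (-1182 + 936)) - 492124 = (1684 - 246) - 492124 = 1438 - 492124 = -490686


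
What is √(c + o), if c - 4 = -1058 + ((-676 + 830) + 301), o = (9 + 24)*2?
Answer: I*√533 ≈ 23.087*I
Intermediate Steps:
o = 66 (o = 33*2 = 66)
c = -599 (c = 4 + (-1058 + ((-676 + 830) + 301)) = 4 + (-1058 + (154 + 301)) = 4 + (-1058 + 455) = 4 - 603 = -599)
√(c + o) = √(-599 + 66) = √(-533) = I*√533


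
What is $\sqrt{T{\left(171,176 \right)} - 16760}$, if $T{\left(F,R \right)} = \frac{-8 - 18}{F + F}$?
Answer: $\frac{i \sqrt{54453487}}{57} \approx 129.46 i$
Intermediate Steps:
$T{\left(F,R \right)} = - \frac{13}{F}$ ($T{\left(F,R \right)} = - \frac{26}{2 F} = - 26 \frac{1}{2 F} = - \frac{13}{F}$)
$\sqrt{T{\left(171,176 \right)} - 16760} = \sqrt{- \frac{13}{171} - 16760} = \sqrt{- \frac{2865973}{171}} = \frac{i \sqrt{54453487}}{57}$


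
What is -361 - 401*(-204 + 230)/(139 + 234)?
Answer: -145079/373 ≈ -388.95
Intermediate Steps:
-361 - 401*(-204 + 230)/(139 + 234) = -361 - 10426/373 = -145079/373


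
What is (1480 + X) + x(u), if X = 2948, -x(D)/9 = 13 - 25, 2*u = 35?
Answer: 4536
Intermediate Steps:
u = 35/2 (u = (½)*35 = 35/2 ≈ 17.500)
x(D) = 108 (x(D) = -9*(13 - 25) = -9*(-12) = 108)
(1480 + X) + x(u) = (1480 + 2948) + 108 = 4428 + 108 = 4536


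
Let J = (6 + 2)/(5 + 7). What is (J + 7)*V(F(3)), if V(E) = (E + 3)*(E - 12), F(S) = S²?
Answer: -276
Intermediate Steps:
V(E) = (-12 + E)*(3 + E) (V(E) = (3 + E)*(-12 + E) = (-12 + E)*(3 + E))
J = ⅔ (J = 8/12 = 8*(1/12) = ⅔ ≈ 0.66667)
(J + 7)*V(F(3)) = (⅔ + 7)*(-36 + (3²)² - 9*3²) = 23*(-36 + 9² - 9*9)/3 = 23*(-36 + 81 - 81)/3 = (23/3)*(-36) = -276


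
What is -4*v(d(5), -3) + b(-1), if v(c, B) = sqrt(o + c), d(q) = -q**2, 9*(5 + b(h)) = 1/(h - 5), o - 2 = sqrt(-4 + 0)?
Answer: -271/54 - 4*sqrt(-23 + 2*I) ≈ -5.8518 - 19.201*I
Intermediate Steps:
o = 2 + 2*I (o = 2 + sqrt(-4 + 0) = 2 + sqrt(-4) = 2 + 2*I ≈ 2.0 + 2.0*I)
b(h) = -5 + 1/(9*(-5 + h)) (b(h) = -5 + 1/(9*(h - 5)) = -5 + 1/(9*(-5 + h)))
v(c, B) = sqrt(2 + c + 2*I) (v(c, B) = sqrt((2 + 2*I) + c) = sqrt(2 + c + 2*I))
-4*v(d(5), -3) + b(-1) = -4*sqrt(2 - 1*5**2 + 2*I) + (226 - 45*(-1))/(9*(-5 - 1)) = -4*sqrt(2 - 1*25 + 2*I) + (1/9)*(226 + 45)/(-6) = -4*sqrt(2 - 25 + 2*I) + (1/9)*(-1/6)*271 = -4*sqrt(-23 + 2*I) - 271/54 = -271/54 - 4*sqrt(-23 + 2*I)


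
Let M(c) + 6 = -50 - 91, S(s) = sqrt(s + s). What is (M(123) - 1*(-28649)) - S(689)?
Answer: 28502 - sqrt(1378) ≈ 28465.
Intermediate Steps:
S(s) = sqrt(2)*sqrt(s) (S(s) = sqrt(2*s) = sqrt(2)*sqrt(s))
M(c) = -147 (M(c) = -6 + (-50 - 91) = -6 - 141 = -147)
(M(123) - 1*(-28649)) - S(689) = (-147 - 1*(-28649)) - sqrt(2)*sqrt(689) = (-147 + 28649) - sqrt(1378) = 28502 - sqrt(1378)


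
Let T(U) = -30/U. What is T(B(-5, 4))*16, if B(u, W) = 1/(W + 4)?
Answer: -3840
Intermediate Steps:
B(u, W) = 1/(4 + W)
T(B(-5, 4))*16 = -30/(1/(4 + 4))*16 = -30/(1/8)*16 = -30/⅛*16 = -30*8*16 = -240*16 = -3840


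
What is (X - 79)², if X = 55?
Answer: 576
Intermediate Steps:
(X - 79)² = (55 - 79)² = (-24)² = 576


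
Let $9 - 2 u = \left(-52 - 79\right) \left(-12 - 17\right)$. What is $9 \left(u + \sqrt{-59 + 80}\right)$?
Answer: $-17055 + 9 \sqrt{21} \approx -17014.0$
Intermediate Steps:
$u = -1895$ ($u = \frac{9}{2} - \frac{\left(-52 - 79\right) \left(-12 - 17\right)}{2} = \frac{9}{2} - \frac{\left(-131\right) \left(-29\right)}{2} = \frac{9}{2} - \frac{3799}{2} = -1895$)
$9 \left(u + \sqrt{-59 + 80}\right) = 9 \left(-1895 + \sqrt{-59 + 80}\right) = 9 \left(-1895 + \sqrt{21}\right) = -17055 + 9 \sqrt{21}$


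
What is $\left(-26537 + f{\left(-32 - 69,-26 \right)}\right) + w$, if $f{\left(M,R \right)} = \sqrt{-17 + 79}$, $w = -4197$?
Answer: $-30734 + \sqrt{62} \approx -30726.0$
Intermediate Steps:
$f{\left(M,R \right)} = \sqrt{62}$
$\left(-26537 + f{\left(-32 - 69,-26 \right)}\right) + w = \left(-26537 + \sqrt{62}\right) - 4197 = -30734 + \sqrt{62}$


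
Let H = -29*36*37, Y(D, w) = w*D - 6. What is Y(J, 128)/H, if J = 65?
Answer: -4157/19314 ≈ -0.21523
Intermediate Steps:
Y(D, w) = -6 + D*w (Y(D, w) = D*w - 6 = -6 + D*w)
H = -38628 (H = -1044*37 = -38628)
Y(J, 128)/H = (-6 + 65*128)/(-38628) = (-6 + 8320)*(-1/38628) = 8314*(-1/38628) = -4157/19314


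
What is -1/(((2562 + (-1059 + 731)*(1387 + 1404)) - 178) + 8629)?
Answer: 1/904435 ≈ 1.1057e-6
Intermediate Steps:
-1/(((2562 + (-1059 + 731)*(1387 + 1404)) - 178) + 8629) = -1/(((2562 - 328*2791) - 178) + 8629) = -1/(((2562 - 915448) - 178) + 8629) = -1/((-912886 - 178) + 8629) = -1/(-913064 + 8629) = -1/(-904435) = -1*(-1/904435) = 1/904435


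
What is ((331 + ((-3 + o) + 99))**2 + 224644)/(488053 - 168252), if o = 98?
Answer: 500269/319801 ≈ 1.5643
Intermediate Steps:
((331 + ((-3 + o) + 99))**2 + 224644)/(488053 - 168252) = ((331 + ((-3 + 98) + 99))**2 + 224644)/(488053 - 168252) = ((331 + (95 + 99))**2 + 224644)/319801 = ((331 + 194)**2 + 224644)*(1/319801) = (525**2 + 224644)*(1/319801) = (275625 + 224644)*(1/319801) = 500269*(1/319801) = 500269/319801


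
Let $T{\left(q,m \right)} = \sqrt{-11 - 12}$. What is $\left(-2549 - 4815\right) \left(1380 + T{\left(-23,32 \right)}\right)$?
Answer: $-10162320 - 7364 i \sqrt{23} \approx -1.0162 \cdot 10^{7} - 35317.0 i$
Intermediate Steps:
$T{\left(q,m \right)} = i \sqrt{23}$ ($T{\left(q,m \right)} = \sqrt{-23} = i \sqrt{23}$)
$\left(-2549 - 4815\right) \left(1380 + T{\left(-23,32 \right)}\right) = \left(-2549 - 4815\right) \left(1380 + i \sqrt{23}\right) = - 7364 \left(1380 + i \sqrt{23}\right) = -10162320 - 7364 i \sqrt{23}$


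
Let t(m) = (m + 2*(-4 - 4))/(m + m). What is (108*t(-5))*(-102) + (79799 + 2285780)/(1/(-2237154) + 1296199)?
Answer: -67077446570806206/2899796777645 ≈ -23132.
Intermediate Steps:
t(m) = (-16 + m)/(2*m) (t(m) = (m + 2*(-8))/((2*m)) = (m - 16)*(1/(2*m)) = (-16 + m)*(1/(2*m)) = (-16 + m)/(2*m))
(108*t(-5))*(-102) + (79799 + 2285780)/(1/(-2237154) + 1296199) = (108*((½)*(-16 - 5)/(-5)))*(-102) + (79799 + 2285780)/(1/(-2237154) + 1296199) = (108*((½)*(-⅕)*(-21)))*(-102) + 2365579/(-1/2237154 + 1296199) = (108*(21/10))*(-102) + 2365579/(2899796777645/2237154) = (1134/5)*(-102) + 2365579*(2237154/2899796777645) = -115668/5 + 5292164522166/2899796777645 = -67077446570806206/2899796777645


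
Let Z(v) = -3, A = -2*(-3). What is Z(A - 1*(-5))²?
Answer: 9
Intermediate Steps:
A = 6
Z(A - 1*(-5))² = (-3)² = 9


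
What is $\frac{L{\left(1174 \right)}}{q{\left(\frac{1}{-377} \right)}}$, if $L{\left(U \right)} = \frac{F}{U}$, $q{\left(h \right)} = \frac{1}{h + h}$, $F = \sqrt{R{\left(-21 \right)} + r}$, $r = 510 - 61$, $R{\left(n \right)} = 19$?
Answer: $- \frac{6 \sqrt{13}}{221299} \approx -9.7756 \cdot 10^{-5}$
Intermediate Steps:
$r = 449$
$F = 6 \sqrt{13}$ ($F = \sqrt{19 + 449} = \sqrt{468} = 6 \sqrt{13} \approx 21.633$)
$q{\left(h \right)} = \frac{1}{2 h}$
$L{\left(U \right)} = \frac{6 \sqrt{13}}{U}$
$\frac{L{\left(1174 \right)}}{q{\left(\frac{1}{-377} \right)}} = \frac{6 \sqrt{13} \cdot \frac{1}{1174}}{\frac{1}{2} \frac{1}{\frac{1}{-377}}} = \frac{6 \sqrt{13} \cdot \frac{1}{1174}}{\frac{1}{2} \frac{1}{- \frac{1}{377}}} = \frac{\frac{3}{587} \sqrt{13}}{\frac{1}{2} \left(-377\right)} = \frac{\frac{3}{587} \sqrt{13}}{- \frac{377}{2}} = \frac{3 \sqrt{13}}{587} \left(- \frac{2}{377}\right) = - \frac{6 \sqrt{13}}{221299}$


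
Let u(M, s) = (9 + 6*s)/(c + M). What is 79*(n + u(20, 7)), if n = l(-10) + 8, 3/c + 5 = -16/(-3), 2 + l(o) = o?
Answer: -5135/29 ≈ -177.07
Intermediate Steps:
l(o) = -2 + o
c = 9 (c = 3/(-5 - 16/(-3)) = 3/(-5 - 16*(-1)/3) = 3/(-5 - 4*(-4/3)) = 3/(-5 + 16/3) = 3/(1/3) = 3*3 = 9)
u(M, s) = (9 + 6*s)/(9 + M)
n = -4 (n = (-2 - 10) + 8 = -12 + 8 = -4)
79*(n + u(20, 7)) = 79*(-4 + 3*(3 + 2*7)/(9 + 20)) = 79*(-4 + 3*(3 + 14)/29) = 79*(-4 + 3*(1/29)*17) = 79*(-4 + 51/29) = 79*(-65/29) = -5135/29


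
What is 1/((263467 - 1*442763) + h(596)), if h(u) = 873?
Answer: -1/178423 ≈ -5.6047e-6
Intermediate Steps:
1/((263467 - 1*442763) + h(596)) = 1/((263467 - 1*442763) + 873) = 1/((263467 - 442763) + 873) = 1/(-179296 + 873) = 1/(-178423) = -1/178423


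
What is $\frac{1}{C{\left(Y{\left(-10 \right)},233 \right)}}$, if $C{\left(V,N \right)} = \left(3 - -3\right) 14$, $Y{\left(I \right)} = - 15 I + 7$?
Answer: $\frac{1}{84} \approx 0.011905$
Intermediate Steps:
$Y{\left(I \right)} = 7 - 15 I$
$C{\left(V,N \right)} = 84$ ($C{\left(V,N \right)} = \left(3 + 3\right) 14 = 6 \cdot 14 = 84$)
$\frac{1}{C{\left(Y{\left(-10 \right)},233 \right)}} = \frac{1}{84}$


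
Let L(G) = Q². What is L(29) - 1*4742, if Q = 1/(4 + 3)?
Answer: -232357/49 ≈ -4742.0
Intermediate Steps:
Q = ⅐ (Q = 1/7 = ⅐ ≈ 0.14286)
L(G) = 1/49 (L(G) = (⅐)² = 1/49)
L(29) - 1*4742 = 1/49 - 1*4742 = 1/49 - 4742 = -232357/49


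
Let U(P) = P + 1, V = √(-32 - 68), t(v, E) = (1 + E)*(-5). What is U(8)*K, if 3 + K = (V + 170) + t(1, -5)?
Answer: 1683 + 90*I ≈ 1683.0 + 90.0*I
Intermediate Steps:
t(v, E) = -5 - 5*E
V = 10*I (V = √(-100) = 10*I ≈ 10.0*I)
U(P) = 1 + P
K = 187 + 10*I (K = -3 + ((10*I + 170) + (-5 - 5*(-5))) = -3 + ((170 + 10*I) + (-5 + 25)) = -3 + ((170 + 10*I) + 20) = -3 + (190 + 10*I) = 187 + 10*I ≈ 187.0 + 10.0*I)
U(8)*K = (1 + 8)*(187 + 10*I) = 9*(187 + 10*I) = 1683 + 90*I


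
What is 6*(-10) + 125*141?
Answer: 17565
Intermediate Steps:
6*(-10) + 125*141 = -60 + 17625 = 17565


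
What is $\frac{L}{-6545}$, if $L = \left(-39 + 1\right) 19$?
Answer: $\frac{722}{6545} \approx 0.11031$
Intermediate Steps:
$L = -722$ ($L = \left(-38\right) 19 = -722$)
$\frac{L}{-6545} = - \frac{722}{-6545} = \left(-722\right) \left(- \frac{1}{6545}\right) = \frac{722}{6545}$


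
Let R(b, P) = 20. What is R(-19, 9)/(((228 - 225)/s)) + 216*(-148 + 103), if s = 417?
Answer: -6940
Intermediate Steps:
R(-19, 9)/(((228 - 225)/s)) + 216*(-148 + 103) = 20/(((228 - 225)/417)) + 216*(-148 + 103) = 20/((3*(1/417))) + 216*(-45) = 20/(1/139) - 9720 = 20*139 - 9720 = 2780 - 9720 = -6940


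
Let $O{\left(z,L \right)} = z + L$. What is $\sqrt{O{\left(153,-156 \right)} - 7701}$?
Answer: $6 i \sqrt{214} \approx 87.772 i$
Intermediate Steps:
$O{\left(z,L \right)} = L + z$
$\sqrt{O{\left(153,-156 \right)} - 7701} = \sqrt{\left(-156 + 153\right) - 7701} = \sqrt{-3 - 7701} = \sqrt{-7704} = 6 i \sqrt{214}$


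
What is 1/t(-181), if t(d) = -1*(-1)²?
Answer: -1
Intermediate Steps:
t(d) = -1 (t(d) = -1*1 = -1)
1/t(-181) = 1/(-1) = -1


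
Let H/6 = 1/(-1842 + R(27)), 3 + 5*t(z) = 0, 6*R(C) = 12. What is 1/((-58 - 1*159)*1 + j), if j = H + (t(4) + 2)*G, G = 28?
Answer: -920/163579 ≈ -0.0056242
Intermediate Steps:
R(C) = 2 (R(C) = (⅙)*12 = 2)
t(z) = -⅗ (t(z) = -⅗ + (⅕)*0 = -⅗ + 0 = -⅗)
H = -3/920 (H = 6/(-1842 + 2) = 6/(-1840) = 6*(-1/1840) = -3/920 ≈ -0.0032609)
j = 36061/920 (j = -3/920 + (-⅗ + 2)*28 = -3/920 + (7/5)*28 = -3/920 + 196/5 = 36061/920 ≈ 39.197)
1/((-58 - 1*159)*1 + j) = 1/((-58 - 1*159)*1 + 36061/920) = 1/((-58 - 159)*1 + 36061/920) = 1/(-217*1 + 36061/920) = 1/(-217 + 36061/920) = 1/(-163579/920) = -920/163579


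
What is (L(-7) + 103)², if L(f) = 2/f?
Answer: 516961/49 ≈ 10550.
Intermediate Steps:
(L(-7) + 103)² = (2/(-7) + 103)² = (2*(-⅐) + 103)² = (-2/7 + 103)² = (719/7)² = 516961/49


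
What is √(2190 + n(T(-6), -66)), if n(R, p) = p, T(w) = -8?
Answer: 6*√59 ≈ 46.087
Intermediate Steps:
√(2190 + n(T(-6), -66)) = √(2190 - 66) = √2124 = 6*√59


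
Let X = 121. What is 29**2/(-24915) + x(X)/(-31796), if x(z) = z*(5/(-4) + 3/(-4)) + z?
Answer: -23725721/792197340 ≈ -0.029949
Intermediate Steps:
x(z) = -z (x(z) = z*(5*(-1/4) + 3*(-1/4)) + z = z*(-5/4 - 3/4) + z = z*(-2) + z = -2*z + z = -z)
29**2/(-24915) + x(X)/(-31796) = 29**2/(-24915) - 1*121/(-31796) = 841*(-1/24915) - 121*(-1/31796) = -841/24915 + 121/31796 = -23725721/792197340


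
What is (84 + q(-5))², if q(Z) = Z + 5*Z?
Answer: 2916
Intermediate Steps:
q(Z) = 6*Z
(84 + q(-5))² = (84 + 6*(-5))² = (84 - 30)² = 54² = 2916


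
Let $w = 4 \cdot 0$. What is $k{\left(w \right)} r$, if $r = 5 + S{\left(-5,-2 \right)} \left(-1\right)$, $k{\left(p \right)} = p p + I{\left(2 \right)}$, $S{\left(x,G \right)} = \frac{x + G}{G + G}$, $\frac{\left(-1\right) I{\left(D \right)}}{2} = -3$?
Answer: $\frac{39}{2} \approx 19.5$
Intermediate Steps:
$I{\left(D \right)} = 6$ ($I{\left(D \right)} = \left(-2\right) \left(-3\right) = 6$)
$S{\left(x,G \right)} = \frac{G + x}{2 G}$
$w = 0$
$k{\left(p \right)} = 6 + p^{2}$ ($k{\left(p \right)} = p p + 6 = p^{2} + 6 = 6 + p^{2}$)
$r = \frac{13}{4}$ ($r = 5 + \frac{-2 - 5}{2 \left(-2\right)} \left(-1\right) = 5 + \frac{1}{2} \left(- \frac{1}{2}\right) \left(-7\right) \left(-1\right) = 5 + \frac{7}{4} \left(-1\right) = 5 - \frac{7}{4} = \frac{13}{4} \approx 3.25$)
$k{\left(w \right)} r = \left(6 + 0^{2}\right) \frac{13}{4} = \left(6 + 0\right) \frac{13}{4} = 6 \cdot \frac{13}{4} = \frac{39}{2}$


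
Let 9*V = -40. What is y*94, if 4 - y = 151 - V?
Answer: -128122/9 ≈ -14236.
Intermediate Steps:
V = -40/9 (V = (1/9)*(-40) = -40/9 ≈ -4.4444)
y = -1363/9 (y = 4 - (151 - 1*(-40/9)) = 4 - (151 + 40/9) = 4 - 1*1399/9 = 4 - 1399/9 = -1363/9 ≈ -151.44)
y*94 = -1363/9*94 = -128122/9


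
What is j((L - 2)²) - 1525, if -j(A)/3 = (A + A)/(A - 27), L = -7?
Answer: -1534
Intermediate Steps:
j(A) = -6*A/(-27 + A) (j(A) = -3*(A + A)/(A - 27) = -3*2*A/(-27 + A) = -6*A/(-27 + A))
j((L - 2)²) - 1525 = -6*(-7 - 2)²/(-27 + (-7 - 2)²) - 1525 = -6*(-9)²/(-27 + (-9)²) - 1525 = -6*81/(-27 + 81) - 1525 = -6*81/54 - 1525 = -6*81*1/54 - 1525 = -9 - 1525 = -1534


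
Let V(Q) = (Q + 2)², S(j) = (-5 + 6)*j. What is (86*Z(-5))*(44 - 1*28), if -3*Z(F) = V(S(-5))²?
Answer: -37152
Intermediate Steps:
S(j) = j (S(j) = 1*j = j)
V(Q) = (2 + Q)²
Z(F) = -27 (Z(F) = -(2 - 5)⁴/3 = -((-3)²)²/3 = -⅓*9² = -⅓*81 = -27)
(86*Z(-5))*(44 - 1*28) = (86*(-27))*(44 - 1*28) = -2322*(44 - 28) = -2322*16 = -37152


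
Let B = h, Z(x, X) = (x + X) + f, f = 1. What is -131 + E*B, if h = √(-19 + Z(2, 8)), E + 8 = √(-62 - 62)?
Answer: -131 - 4*I*√2*(4 - I*√31) ≈ -162.5 - 22.627*I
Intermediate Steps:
Z(x, X) = 1 + X + x (Z(x, X) = (x + X) + 1 = (X + x) + 1 = 1 + X + x)
E = -8 + 2*I*√31 (E = -8 + √(-62 - 62) = -8 + √(-124) = -8 + 2*I*√31 ≈ -8.0 + 11.136*I)
h = 2*I*√2 (h = √(-19 + (1 + 8 + 2)) = √(-19 + 11) = √(-8) = 2*I*√2 ≈ 2.8284*I)
B = 2*I*√2 ≈ 2.8284*I
-131 + E*B = -131 + (-8 + 2*I*√31)*(2*I*√2) = -131 + 2*I*√2*(-8 + 2*I*√31)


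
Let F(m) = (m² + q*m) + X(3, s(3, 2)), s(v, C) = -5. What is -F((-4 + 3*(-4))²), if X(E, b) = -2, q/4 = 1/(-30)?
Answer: -982498/15 ≈ -65500.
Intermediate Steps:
q = -2/15 (q = 4/(-30) = 4*(-1/30) = -2/15 ≈ -0.13333)
F(m) = -2 + m² - 2*m/15 (F(m) = (m² - 2*m/15) - 2 = -2 + m² - 2*m/15)
-F((-4 + 3*(-4))²) = -(-2 + ((-4 + 3*(-4))²)² - 2*(-4 + 3*(-4))²/15) = -(-2 + ((-4 - 12)²)² - 2*(-4 - 12)²/15) = -(-2 + ((-16)²)² - 2/15*(-16)²) = -(-2 + 256² - 2/15*256) = -(-2 + 65536 - 512/15) = -1*982498/15 = -982498/15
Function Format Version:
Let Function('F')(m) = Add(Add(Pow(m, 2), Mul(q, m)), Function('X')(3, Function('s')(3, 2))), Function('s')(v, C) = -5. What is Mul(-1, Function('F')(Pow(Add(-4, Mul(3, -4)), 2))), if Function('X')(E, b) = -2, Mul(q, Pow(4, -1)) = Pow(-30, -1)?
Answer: Rational(-982498, 15) ≈ -65500.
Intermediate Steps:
q = Rational(-2, 15) (q = Mul(4, Pow(-30, -1)) = Mul(4, Rational(-1, 30)) = Rational(-2, 15) ≈ -0.13333)
Function('F')(m) = Add(-2, Pow(m, 2), Mul(Rational(-2, 15), m)) (Function('F')(m) = Add(Add(Pow(m, 2), Mul(Rational(-2, 15), m)), -2) = Add(-2, Pow(m, 2), Mul(Rational(-2, 15), m)))
Mul(-1, Function('F')(Pow(Add(-4, Mul(3, -4)), 2))) = Mul(-1, Add(-2, Pow(Pow(Add(-4, Mul(3, -4)), 2), 2), Mul(Rational(-2, 15), Pow(Add(-4, Mul(3, -4)), 2)))) = Mul(-1, Add(-2, Pow(Pow(Add(-4, -12), 2), 2), Mul(Rational(-2, 15), Pow(Add(-4, -12), 2)))) = Mul(-1, Add(-2, Pow(Pow(-16, 2), 2), Mul(Rational(-2, 15), Pow(-16, 2)))) = Mul(-1, Add(-2, Pow(256, 2), Mul(Rational(-2, 15), 256))) = Mul(-1, Add(-2, 65536, Rational(-512, 15))) = Mul(-1, Rational(982498, 15)) = Rational(-982498, 15)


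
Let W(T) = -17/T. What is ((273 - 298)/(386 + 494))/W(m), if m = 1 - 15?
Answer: -35/1496 ≈ -0.023396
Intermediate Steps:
m = -14
((273 - 298)/(386 + 494))/W(m) = ((273 - 298)/(386 + 494))/((-17/(-14))) = (-25/880)/((-17*(-1/14))) = (-25*1/880)/(17/14) = -5/176*14/17 = -35/1496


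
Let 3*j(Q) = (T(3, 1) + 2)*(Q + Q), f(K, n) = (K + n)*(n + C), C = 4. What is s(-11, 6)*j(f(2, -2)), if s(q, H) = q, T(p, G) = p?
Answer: 0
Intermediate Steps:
f(K, n) = (4 + n)*(K + n) (f(K, n) = (K + n)*(n + 4) = (K + n)*(4 + n) = (4 + n)*(K + n))
j(Q) = 10*Q/3 (j(Q) = ((3 + 2)*(Q + Q))/3 = (5*(2*Q))/3 = (10*Q)/3 = 10*Q/3)
s(-11, 6)*j(f(2, -2)) = -110*((-2)**2 + 4*2 + 4*(-2) + 2*(-2))/3 = -110*(4 + 8 - 8 - 4)/3 = -110*0/3 = -11*0 = 0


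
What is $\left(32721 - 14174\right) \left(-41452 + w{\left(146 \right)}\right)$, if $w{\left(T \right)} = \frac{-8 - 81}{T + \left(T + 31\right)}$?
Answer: $- \frac{14607491735}{19} \approx -7.6882 \cdot 10^{8}$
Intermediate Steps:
$w{\left(T \right)} = - \frac{89}{31 + 2 T}$ ($w{\left(T \right)} = - \frac{89}{T + \left(31 + T\right)} = - \frac{89}{31 + 2 T}$)
$\left(32721 - 14174\right) \left(-41452 + w{\left(146 \right)}\right) = \left(32721 - 14174\right) \left(-41452 - \frac{89}{31 + 2 \cdot 146}\right) = 18547 \left(-41452 - \frac{89}{31 + 292}\right) = 18547 \left(-41452 - \frac{89}{323}\right) = 18547 \left(- \frac{13389085}{323}\right) = - \frac{14607491735}{19}$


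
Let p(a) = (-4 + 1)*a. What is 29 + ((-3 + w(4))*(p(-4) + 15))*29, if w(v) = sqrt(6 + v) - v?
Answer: -5452 + 783*sqrt(10) ≈ -2975.9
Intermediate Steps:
p(a) = -3*a
29 + ((-3 + w(4))*(p(-4) + 15))*29 = 29 + ((-3 + (sqrt(6 + 4) - 1*4))*(-3*(-4) + 15))*29 = 29 + ((-3 + (sqrt(10) - 4))*(12 + 15))*29 = 29 + ((-3 + (-4 + sqrt(10)))*27)*29 = 29 + ((-7 + sqrt(10))*27)*29 = 29 + (-189 + 27*sqrt(10))*29 = 29 + (-5481 + 783*sqrt(10)) = -5452 + 783*sqrt(10)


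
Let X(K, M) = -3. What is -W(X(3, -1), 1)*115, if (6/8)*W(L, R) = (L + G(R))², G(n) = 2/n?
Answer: -460/3 ≈ -153.33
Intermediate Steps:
W(L, R) = 4*(L + 2/R)²/3
-W(X(3, -1), 1)*115 = -(4/3)*(2 - 3*1)²/1²*115 = -(4/3)*1*(2 - 3)²*115 = -(4/3)*1*(-1)²*115 = -(4/3)*1*1*115 = -4*115/3 = -1*460/3 = -460/3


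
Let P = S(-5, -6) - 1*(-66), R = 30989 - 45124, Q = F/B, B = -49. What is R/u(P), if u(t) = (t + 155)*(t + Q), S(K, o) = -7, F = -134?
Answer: -12593/11770 ≈ -1.0699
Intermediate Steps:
Q = 134/49 (Q = -134/(-49) = -134*(-1/49) = 134/49 ≈ 2.7347)
R = -14135
P = 59 (P = -7 - 1*(-66) = -7 + 66 = 59)
u(t) = (155 + t)*(134/49 + t) (u(t) = (t + 155)*(t + 134/49) = (155 + t)*(134/49 + t))
R/u(P) = -14135/(20770/49 + 59² + (7729/49)*59) = -14135/(20770/49 + 3481 + 456011/49) = -14135/647350/49 = -14135*49/647350 = -12593/11770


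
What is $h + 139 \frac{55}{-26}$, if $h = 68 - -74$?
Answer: $- \frac{3953}{26} \approx -152.04$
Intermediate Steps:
$h = 142$ ($h = 68 + 74 = 142$)
$h + 139 \frac{55}{-26} = 142 + 139 \frac{55}{-26} = 142 + 139 \cdot 55 \left(- \frac{1}{26}\right) = 142 + 139 \left(- \frac{55}{26}\right) = 142 - \frac{7645}{26} = - \frac{3953}{26}$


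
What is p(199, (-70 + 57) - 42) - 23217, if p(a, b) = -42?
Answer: -23259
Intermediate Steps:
p(199, (-70 + 57) - 42) - 23217 = -42 - 23217 = -23259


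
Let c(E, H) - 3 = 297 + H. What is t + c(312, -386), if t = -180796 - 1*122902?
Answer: -303784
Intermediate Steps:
t = -303698 (t = -180796 - 122902 = -303698)
c(E, H) = 300 + H (c(E, H) = 3 + (297 + H) = 300 + H)
t + c(312, -386) = -303698 + (300 - 386) = -303698 - 86 = -303784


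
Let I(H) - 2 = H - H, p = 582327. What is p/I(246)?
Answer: 582327/2 ≈ 2.9116e+5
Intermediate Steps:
I(H) = 2 (I(H) = 2 + (H - H) = 2 + 0 = 2)
p/I(246) = 582327/2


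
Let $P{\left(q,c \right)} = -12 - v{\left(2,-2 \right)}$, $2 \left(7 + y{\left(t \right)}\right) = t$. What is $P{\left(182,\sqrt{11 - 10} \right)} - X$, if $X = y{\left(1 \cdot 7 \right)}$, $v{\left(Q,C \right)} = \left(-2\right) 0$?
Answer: $- \frac{17}{2} \approx -8.5$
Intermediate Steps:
$y{\left(t \right)} = -7 + \frac{t}{2}$
$v{\left(Q,C \right)} = 0$
$X = - \frac{7}{2}$ ($X = -7 + \frac{1 \cdot 7}{2} = -7 + \frac{1}{2} \cdot 7 = -7 + \frac{7}{2} = - \frac{7}{2} \approx -3.5$)
$P{\left(q,c \right)} = -12$ ($P{\left(q,c \right)} = -12 - 0 = -12 + 0 = -12$)
$P{\left(182,\sqrt{11 - 10} \right)} - X = -12 - - \frac{7}{2} = -12 + \frac{7}{2} = - \frac{17}{2}$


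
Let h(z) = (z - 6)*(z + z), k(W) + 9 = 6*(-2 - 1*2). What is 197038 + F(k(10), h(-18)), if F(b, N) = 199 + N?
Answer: 198101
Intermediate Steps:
k(W) = -33 (k(W) = -9 + 6*(-2 - 1*2) = -9 + 6*(-2 - 2) = -9 + 6*(-4) = -9 - 24 = -33)
h(z) = 2*z*(-6 + z) (h(z) = (-6 + z)*(2*z) = 2*z*(-6 + z))
197038 + F(k(10), h(-18)) = 197038 + (199 + 2*(-18)*(-6 - 18)) = 197038 + (199 + 2*(-18)*(-24)) = 197038 + (199 + 864) = 197038 + 1063 = 198101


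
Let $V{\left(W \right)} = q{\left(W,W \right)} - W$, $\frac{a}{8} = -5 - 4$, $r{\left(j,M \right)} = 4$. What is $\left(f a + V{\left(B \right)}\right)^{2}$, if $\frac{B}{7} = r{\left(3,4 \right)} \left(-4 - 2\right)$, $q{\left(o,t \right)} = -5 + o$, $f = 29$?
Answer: $4380649$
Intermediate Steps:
$a = -72$ ($a = 8 \left(-5 - 4\right) = 8 \left(-9\right) = -72$)
$B = -168$ ($B = 7 \cdot 4 \left(-4 - 2\right) = 7 \cdot 4 \left(-6\right) = 7 \left(-24\right) = -168$)
$V{\left(W \right)} = -5$ ($V{\left(W \right)} = \left(-5 + W\right) - W = -5$)
$\left(f a + V{\left(B \right)}\right)^{2} = \left(29 \left(-72\right) - 5\right)^{2} = \left(-2088 - 5\right)^{2} = \left(-2093\right)^{2} = 4380649$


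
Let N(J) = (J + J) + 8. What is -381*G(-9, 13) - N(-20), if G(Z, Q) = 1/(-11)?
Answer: 733/11 ≈ 66.636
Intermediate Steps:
G(Z, Q) = -1/11
N(J) = 8 + 2*J (N(J) = 2*J + 8 = 8 + 2*J)
-381*G(-9, 13) - N(-20) = -381*(-1/11) - (8 + 2*(-20)) = 381/11 - (8 - 40) = 381/11 - 1*(-32) = 381/11 + 32 = 733/11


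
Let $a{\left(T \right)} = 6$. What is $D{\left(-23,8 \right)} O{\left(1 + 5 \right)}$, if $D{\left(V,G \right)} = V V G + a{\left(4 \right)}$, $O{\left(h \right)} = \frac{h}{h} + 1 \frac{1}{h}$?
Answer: $\frac{14833}{3} \approx 4944.3$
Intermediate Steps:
$O{\left(h \right)} = 1 + \frac{1}{h}$
$D{\left(V,G \right)} = 6 + G V^{2}$ ($D{\left(V,G \right)} = V V G + 6 = V^{2} G + 6 = G V^{2} + 6 = 6 + G V^{2}$)
$D{\left(-23,8 \right)} O{\left(1 + 5 \right)} = \left(6 + 8 \left(-23\right)^{2}\right) \frac{1 + \left(1 + 5\right)}{1 + 5} = \left(6 + 8 \cdot 529\right) \frac{1 + 6}{6} = \left(6 + 4232\right) \frac{1}{6} \cdot 7 = 4238 \cdot \frac{7}{6} = \frac{14833}{3}$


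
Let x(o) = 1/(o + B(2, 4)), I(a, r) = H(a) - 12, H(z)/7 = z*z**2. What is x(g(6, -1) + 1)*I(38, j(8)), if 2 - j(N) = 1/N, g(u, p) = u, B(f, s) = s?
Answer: 384092/11 ≈ 34917.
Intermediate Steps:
H(z) = 7*z**3 (H(z) = 7*(z*z**2) = 7*z**3)
j(N) = 2 - 1/N
I(a, r) = -12 + 7*a**3 (I(a, r) = 7*a**3 - 12 = -12 + 7*a**3)
x(o) = 1/(4 + o) (x(o) = 1/(o + 4) = 1/(4 + o))
x(g(6, -1) + 1)*I(38, j(8)) = (-12 + 7*38**3)/(4 + (6 + 1)) = (-12 + 7*54872)/(4 + 7) = (-12 + 384104)/11 = (1/11)*384092 = 384092/11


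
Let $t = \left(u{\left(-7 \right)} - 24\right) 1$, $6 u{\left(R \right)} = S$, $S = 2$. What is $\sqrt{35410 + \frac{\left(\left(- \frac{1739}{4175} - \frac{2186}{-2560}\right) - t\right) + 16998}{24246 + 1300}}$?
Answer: $\frac{\sqrt{37122339690405464187498}}{1023883680} \approx 188.18$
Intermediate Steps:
$u{\left(R \right)} = \frac{1}{3}$ ($u{\left(R \right)} = \frac{1}{6} \cdot 2 = \frac{1}{3}$)
$t = - \frac{71}{3}$ ($t = \left(\frac{1}{3} - 24\right) 1 = \left(- \frac{71}{3}\right) 1 = - \frac{71}{3} \approx -23.667$)
$\sqrt{35410 + \frac{\left(\left(- \frac{1739}{4175} - \frac{2186}{-2560}\right) - t\right) + 16998}{24246 + 1300}} = \sqrt{35410 + \frac{\left(\left(- \frac{1739}{4175} - \frac{2186}{-2560}\right) - - \frac{71}{3}\right) + 16998}{24246 + 1300}} = \sqrt{35410 + \frac{\left(\left(\left(-1739\right) \frac{1}{4175} - - \frac{1093}{1280}\right) + \frac{71}{3}\right) + 16998}{25546}} = \sqrt{35410 + \left(\left(\left(- \frac{1739}{4175} + \frac{1093}{1280}\right) + \frac{71}{3}\right) + 16998\right) \frac{1}{25546}} = \sqrt{35410 + \left(\left(\frac{467471}{1068800} + \frac{71}{3}\right) + 16998\right) \frac{1}{25546}} = \sqrt{35410 + \left(\frac{77287213}{3206400} + 16998\right) \frac{1}{25546}} = \sqrt{35410 + \frac{54579674413}{3206400} \cdot \frac{1}{25546}} = \sqrt{35410 + \frac{54579674413}{81910694400}} = \sqrt{\frac{2900512268378413}{81910694400}} = \frac{\sqrt{37122339690405464187498}}{1023883680}$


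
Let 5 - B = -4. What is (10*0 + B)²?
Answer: 81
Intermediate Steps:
B = 9 (B = 5 - 1*(-4) = 5 + 4 = 9)
(10*0 + B)² = (10*0 + 9)² = (0 + 9)² = 9² = 81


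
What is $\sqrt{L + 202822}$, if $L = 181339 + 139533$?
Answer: $\sqrt{523694} \approx 723.67$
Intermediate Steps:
$L = 320872$
$\sqrt{L + 202822} = \sqrt{320872 + 202822} = \sqrt{523694}$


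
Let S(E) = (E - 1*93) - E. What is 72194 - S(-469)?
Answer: 72287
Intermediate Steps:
S(E) = -93 (S(E) = (E - 93) - E = (-93 + E) - E = -93)
72194 - S(-469) = 72194 - 1*(-93) = 72194 + 93 = 72287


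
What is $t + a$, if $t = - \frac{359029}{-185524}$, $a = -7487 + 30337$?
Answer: $\frac{4239582429}{185524} \approx 22852.0$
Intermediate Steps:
$a = 22850$
$t = \frac{359029}{185524}$ ($t = \left(-359029\right) \left(- \frac{1}{185524}\right) = \frac{359029}{185524} \approx 1.9352$)
$t + a = \frac{359029}{185524} + 22850 = \frac{4239582429}{185524}$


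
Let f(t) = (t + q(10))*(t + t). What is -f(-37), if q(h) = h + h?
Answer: -1258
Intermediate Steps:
q(h) = 2*h
f(t) = 2*t*(20 + t) (f(t) = (t + 2*10)*(t + t) = (t + 20)*(2*t) = (20 + t)*(2*t) = 2*t*(20 + t))
-f(-37) = -2*(-37)*(20 - 37) = -2*(-37)*(-17) = -1*1258 = -1258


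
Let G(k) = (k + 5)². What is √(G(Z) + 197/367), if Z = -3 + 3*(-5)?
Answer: 2*√5708685/367 ≈ 13.021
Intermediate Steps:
Z = -18 (Z = -3 - 15 = -18)
G(k) = (5 + k)²
√(G(Z) + 197/367) = √((5 - 18)² + 197/367) = √((-13)² + 197*(1/367)) = √(169 + 197/367) = √(62220/367) = 2*√5708685/367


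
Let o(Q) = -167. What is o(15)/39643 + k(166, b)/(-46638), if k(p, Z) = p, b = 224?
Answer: -7184642/924435117 ≈ -0.0077719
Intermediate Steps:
o(15)/39643 + k(166, b)/(-46638) = -167/39643 + 166/(-46638) = -167*1/39643 + 166*(-1/46638) = -167/39643 - 83/23319 = -7184642/924435117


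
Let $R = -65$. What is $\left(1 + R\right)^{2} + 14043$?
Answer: $18139$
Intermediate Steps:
$\left(1 + R\right)^{2} + 14043 = \left(1 - 65\right)^{2} + 14043 = \left(-64\right)^{2} + 14043 = 4096 + 14043 = 18139$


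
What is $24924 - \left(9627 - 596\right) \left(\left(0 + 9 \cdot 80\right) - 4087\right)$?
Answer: $30432301$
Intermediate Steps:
$24924 - \left(9627 - 596\right) \left(\left(0 + 9 \cdot 80\right) - 4087\right) = 24924 - 9031 \left(\left(0 + 720\right) - 4087\right) = 24924 - 9031 \left(720 - 4087\right) = 24924 - 9031 \left(-3367\right) = 24924 - -30407377 = 24924 + 30407377 = 30432301$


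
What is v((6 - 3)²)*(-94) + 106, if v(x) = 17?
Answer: -1492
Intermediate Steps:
v((6 - 3)²)*(-94) + 106 = 17*(-94) + 106 = -1598 + 106 = -1492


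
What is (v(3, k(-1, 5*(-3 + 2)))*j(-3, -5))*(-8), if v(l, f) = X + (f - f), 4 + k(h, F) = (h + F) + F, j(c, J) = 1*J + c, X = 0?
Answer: 0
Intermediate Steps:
j(c, J) = J + c
k(h, F) = -4 + h + 2*F (k(h, F) = -4 + ((h + F) + F) = -4 + ((F + h) + F) = -4 + (h + 2*F) = -4 + h + 2*F)
v(l, f) = 0 (v(l, f) = 0 + (f - f) = 0 + 0 = 0)
(v(3, k(-1, 5*(-3 + 2)))*j(-3, -5))*(-8) = (0*(-5 - 3))*(-8) = (0*(-8))*(-8) = 0*(-8) = 0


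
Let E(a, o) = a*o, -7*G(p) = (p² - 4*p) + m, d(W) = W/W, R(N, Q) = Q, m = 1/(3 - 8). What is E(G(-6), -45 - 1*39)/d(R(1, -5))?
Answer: 3588/5 ≈ 717.60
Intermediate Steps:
m = -⅕ (m = 1/(-5) = -⅕ ≈ -0.20000)
d(W) = 1
G(p) = 1/35 - p²/7 + 4*p/7 (G(p) = -((p² - 4*p) - ⅕)/7 = -(-⅕ + p² - 4*p)/7 = 1/35 - p²/7 + 4*p/7)
E(G(-6), -45 - 1*39)/d(R(1, -5)) = ((1/35 - ⅐*(-6)² + (4/7)*(-6))*(-45 - 1*39))/1 = ((1/35 - ⅐*36 - 24/7)*(-45 - 39))*1 = ((1/35 - 36/7 - 24/7)*(-84))*1 = -299/35*(-84)*1 = (3588/5)*1 = 3588/5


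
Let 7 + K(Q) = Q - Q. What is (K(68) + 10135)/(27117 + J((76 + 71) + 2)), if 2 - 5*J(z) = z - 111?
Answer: 16880/45183 ≈ 0.37359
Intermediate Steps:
K(Q) = -7 (K(Q) = -7 + (Q - Q) = -7 + 0 = -7)
J(z) = 113/5 - z/5 (J(z) = ⅖ - (z - 111)/5 = ⅖ - (-111 + z)/5 = ⅖ + (111/5 - z/5) = 113/5 - z/5)
(K(68) + 10135)/(27117 + J((76 + 71) + 2)) = (-7 + 10135)/(27117 + (113/5 - ((76 + 71) + 2)/5)) = 10128/(27117 + (113/5 - (147 + 2)/5)) = 10128/(27117 + (113/5 - ⅕*149)) = 10128/(27117 + (113/5 - 149/5)) = 10128/(27117 - 36/5) = 10128/(135549/5) = 10128*(5/135549) = 16880/45183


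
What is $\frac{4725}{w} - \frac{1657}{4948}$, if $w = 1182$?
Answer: $\frac{3570121}{974756} \approx 3.6626$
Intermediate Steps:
$\frac{4725}{w} - \frac{1657}{4948} = \frac{4725}{1182} - \frac{1657}{4948} = 4725 \cdot \frac{1}{1182} - \frac{1657}{4948} = \frac{1575}{394} - \frac{1657}{4948} = \frac{3570121}{974756}$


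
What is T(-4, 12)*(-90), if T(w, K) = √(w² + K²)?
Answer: -360*√10 ≈ -1138.4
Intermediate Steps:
T(w, K) = √(K² + w²)
T(-4, 12)*(-90) = √(12² + (-4)²)*(-90) = √(144 + 16)*(-90) = √160*(-90) = (4*√10)*(-90) = -360*√10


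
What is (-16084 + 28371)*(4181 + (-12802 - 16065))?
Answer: -303316882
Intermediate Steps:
(-16084 + 28371)*(4181 + (-12802 - 16065)) = 12287*(4181 - 28867) = 12287*(-24686) = -303316882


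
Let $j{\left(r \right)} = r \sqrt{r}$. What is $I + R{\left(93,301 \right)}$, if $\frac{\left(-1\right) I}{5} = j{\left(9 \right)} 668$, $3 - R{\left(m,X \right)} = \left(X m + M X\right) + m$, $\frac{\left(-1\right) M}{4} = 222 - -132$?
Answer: $307953$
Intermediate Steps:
$M = -1416$ ($M = - 4 \left(222 - -132\right) = - 4 \left(222 + 132\right) = \left(-4\right) 354 = -1416$)
$j{\left(r \right)} = r^{\frac{3}{2}}$
$R{\left(m,X \right)} = 3 - m + 1416 X - X m$ ($R{\left(m,X \right)} = 3 - \left(\left(X m - 1416 X\right) + m\right) = 3 - \left(\left(- 1416 X + X m\right) + m\right) = 3 - \left(m - 1416 X + X m\right) = 3 - m + 1416 X - X m$)
$I = -90180$ ($I = - 5 \cdot 9^{\frac{3}{2}} \cdot 668 = - 5 \cdot 27 \cdot 668 = \left(-5\right) 18036 = -90180$)
$I + R{\left(93,301 \right)} = -90180 + \left(3 - 93 + 1416 \cdot 301 - 301 \cdot 93\right) = -90180 + \left(3 - 93 + 426216 - 27993\right) = -90180 + 398133 = 307953$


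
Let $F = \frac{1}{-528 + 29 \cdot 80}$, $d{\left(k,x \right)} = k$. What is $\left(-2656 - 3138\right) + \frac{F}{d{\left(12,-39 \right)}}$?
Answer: $- \frac{124594175}{21504} \approx -5794.0$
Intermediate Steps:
$F = \frac{1}{1792}$ ($F = \frac{1}{-528 + 2320} = \frac{1}{1792} \approx 0.00055804$)
$\left(-2656 - 3138\right) + \frac{F}{d{\left(12,-39 \right)}} = \left(-2656 - 3138\right) + \frac{1}{1792 \cdot 12} = -5794 + \frac{1}{1792} \cdot \frac{1}{12} = -5794 + \frac{1}{21504} = - \frac{124594175}{21504}$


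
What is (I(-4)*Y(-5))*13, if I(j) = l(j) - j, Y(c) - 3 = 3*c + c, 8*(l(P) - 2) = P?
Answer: -2431/2 ≈ -1215.5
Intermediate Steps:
l(P) = 2 + P/8
Y(c) = 3 + 4*c (Y(c) = 3 + (3*c + c) = 3 + 4*c)
I(j) = 2 - 7*j/8 (I(j) = (2 + j/8) - j = 2 - 7*j/8)
(I(-4)*Y(-5))*13 = ((2 - 7/8*(-4))*(3 + 4*(-5)))*13 = ((2 + 7/2)*(3 - 20))*13 = ((11/2)*(-17))*13 = -187/2*13 = -2431/2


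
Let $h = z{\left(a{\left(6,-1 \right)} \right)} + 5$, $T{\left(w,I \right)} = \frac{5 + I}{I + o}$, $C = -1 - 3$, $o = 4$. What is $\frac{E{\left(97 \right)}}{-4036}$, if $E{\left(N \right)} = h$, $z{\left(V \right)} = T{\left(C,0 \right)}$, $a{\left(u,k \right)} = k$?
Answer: $- \frac{25}{16144} \approx -0.0015486$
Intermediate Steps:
$C = -4$ ($C = -1 - 3 = -4$)
$T{\left(w,I \right)} = \frac{5 + I}{4 + I}$ ($T{\left(w,I \right)} = \frac{5 + I}{I + 4} = \frac{5 + I}{4 + I}$)
$z{\left(V \right)} = \frac{5}{4}$ ($z{\left(V \right)} = \frac{5 + 0}{4 + 0} = \frac{1}{4} \cdot 5 = \frac{5}{4}$)
$h = \frac{25}{4}$ ($h = \frac{5}{4} + 5 = \frac{25}{4} \approx 6.25$)
$E{\left(N \right)} = \frac{25}{4}$
$\frac{E{\left(97 \right)}}{-4036} = \frac{25}{4 \left(-4036\right)} = \frac{25}{4} \left(- \frac{1}{4036}\right) = - \frac{25}{16144}$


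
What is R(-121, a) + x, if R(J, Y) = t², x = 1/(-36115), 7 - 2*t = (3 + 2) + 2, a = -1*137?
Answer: -1/36115 ≈ -2.7689e-5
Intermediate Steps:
a = -137
t = 0 (t = 7/2 - ((3 + 2) + 2)/2 = 7/2 - (5 + 2)/2 = 7/2 - ½*7 = 7/2 - 7/2 = 0)
x = -1/36115 ≈ -2.7689e-5
R(J, Y) = 0 (R(J, Y) = 0² = 0)
R(-121, a) + x = 0 - 1/36115 = -1/36115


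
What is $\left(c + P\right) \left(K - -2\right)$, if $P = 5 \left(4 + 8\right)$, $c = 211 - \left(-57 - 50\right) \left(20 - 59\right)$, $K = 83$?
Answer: $-331670$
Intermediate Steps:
$c = -3962$ ($c = 211 - \left(-107\right) \left(-39\right) = 211 - 4173 = -3962$)
$P = 60$ ($P = 5 \cdot 12 = 60$)
$\left(c + P\right) \left(K - -2\right) = \left(-3962 + 60\right) \left(83 - -2\right) = - 3902 \left(83 + 2\right) = \left(-3902\right) 85 = -331670$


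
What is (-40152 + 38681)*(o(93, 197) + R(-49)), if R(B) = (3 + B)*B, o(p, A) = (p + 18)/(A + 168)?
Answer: -1210369691/365 ≈ -3.3161e+6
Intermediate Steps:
o(p, A) = (18 + p)/(168 + A)
R(B) = B*(3 + B)
(-40152 + 38681)*(o(93, 197) + R(-49)) = (-40152 + 38681)*((18 + 93)/(168 + 197) - 49*(3 - 49)) = -1471*(111/365 - 49*(-46)) = -1471*((1/365)*111 + 2254) = -1471*(111/365 + 2254) = -1471*822821/365 = -1210369691/365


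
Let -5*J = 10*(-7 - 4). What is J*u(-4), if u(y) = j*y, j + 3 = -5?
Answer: 704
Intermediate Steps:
j = -8 (j = -3 - 5 = -8)
J = 22 (J = -2*(-7 - 4) = -2*(-11) = -⅕*(-110) = 22)
u(y) = -8*y
J*u(-4) = 22*(-8*(-4)) = 22*32 = 704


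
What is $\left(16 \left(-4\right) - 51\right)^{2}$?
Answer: $13225$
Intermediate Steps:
$\left(16 \left(-4\right) - 51\right)^{2} = \left(-64 - 51\right)^{2} = \left(-115\right)^{2} = 13225$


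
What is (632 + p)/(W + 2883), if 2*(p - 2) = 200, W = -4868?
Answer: -734/1985 ≈ -0.36977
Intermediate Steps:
p = 102 (p = 2 + (½)*200 = 2 + 100 = 102)
(632 + p)/(W + 2883) = (632 + 102)/(-4868 + 2883) = 734/(-1985) = 734*(-1/1985) = -734/1985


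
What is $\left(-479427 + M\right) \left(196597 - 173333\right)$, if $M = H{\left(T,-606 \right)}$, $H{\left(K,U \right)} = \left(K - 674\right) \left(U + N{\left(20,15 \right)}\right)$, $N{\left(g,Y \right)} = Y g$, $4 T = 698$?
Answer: $-7597557120$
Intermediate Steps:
$T = \frac{349}{2}$ ($T = \frac{1}{4} \cdot 698 = \frac{349}{2} \approx 174.5$)
$H{\left(K,U \right)} = \left(-674 + K\right) \left(300 + U\right)$ ($H{\left(K,U \right)} = \left(K - 674\right) \left(U + 15 \cdot 20\right) = \left(-674 + K\right) \left(U + 300\right) = \left(-674 + K\right) \left(300 + U\right)$)
$M = 152847$ ($M = -202200 - -408444 + 300 \cdot \frac{349}{2} + \frac{349}{2} \left(-606\right) = -202200 + 408444 + 52350 - 105747 = 152847$)
$\left(-479427 + M\right) \left(196597 - 173333\right) = \left(-479427 + 152847\right) \left(196597 - 173333\right) = \left(-326580\right) 23264 = -7597557120$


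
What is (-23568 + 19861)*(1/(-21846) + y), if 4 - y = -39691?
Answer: -292238638553/1986 ≈ -1.4715e+8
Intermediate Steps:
y = 39695 (y = 4 - 1*(-39691) = 4 + 39691 = 39695)
(-23568 + 19861)*(1/(-21846) + y) = (-23568 + 19861)*(1/(-21846) + 39695) = -3707*(-1/21846 + 39695) = -3707*867176969/21846 = -292238638553/1986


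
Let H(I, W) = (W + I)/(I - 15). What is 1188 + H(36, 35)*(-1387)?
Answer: -73529/21 ≈ -3501.4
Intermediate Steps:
H(I, W) = (I + W)/(-15 + I)
1188 + H(36, 35)*(-1387) = 1188 + ((36 + 35)/(-15 + 36))*(-1387) = 1188 + (71/21)*(-1387) = 1188 - 98477/21 = -73529/21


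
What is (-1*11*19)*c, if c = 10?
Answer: -2090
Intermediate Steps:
(-1*11*19)*c = (-1*11*19)*10 = -11*19*10 = -209*10 = -2090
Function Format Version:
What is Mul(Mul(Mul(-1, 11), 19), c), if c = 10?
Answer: -2090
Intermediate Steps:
Mul(Mul(Mul(-1, 11), 19), c) = Mul(Mul(Mul(-1, 11), 19), 10) = Mul(Mul(-11, 19), 10) = Mul(-209, 10) = -2090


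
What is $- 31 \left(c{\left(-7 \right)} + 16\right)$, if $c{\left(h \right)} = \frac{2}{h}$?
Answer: $- \frac{3410}{7} \approx -487.14$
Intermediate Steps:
$- 31 \left(c{\left(-7 \right)} + 16\right) = - 31 \left(\frac{2}{-7} + 16\right) = - 31 \left(2 \left(- \frac{1}{7}\right) + 16\right) = - 31 \left(- \frac{2}{7} + 16\right) = \left(-31\right) \frac{110}{7} = - \frac{3410}{7}$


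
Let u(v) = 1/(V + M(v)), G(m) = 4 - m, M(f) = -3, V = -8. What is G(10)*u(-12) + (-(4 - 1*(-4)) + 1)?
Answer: -71/11 ≈ -6.4545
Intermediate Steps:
u(v) = -1/11 (u(v) = 1/(-8 - 3) = 1/(-11) = -1/11)
G(10)*u(-12) + (-(4 - 1*(-4)) + 1) = (4 - 1*10)*(-1/11) + (-(4 - 1*(-4)) + 1) = (4 - 10)*(-1/11) + (-(4 + 4) + 1) = -6*(-1/11) + (-1*8 + 1) = 6/11 + (-8 + 1) = 6/11 - 7 = -71/11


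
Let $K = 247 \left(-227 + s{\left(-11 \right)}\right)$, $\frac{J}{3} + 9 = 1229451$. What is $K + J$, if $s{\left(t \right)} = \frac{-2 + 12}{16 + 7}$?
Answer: $\frac{83544381}{23} \approx 3.6324 \cdot 10^{6}$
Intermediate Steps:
$s{\left(t \right)} = \frac{10}{23}$
$J = 3688326$ ($J = -27 + 3 \cdot 1229451 = -27 + 3688353 = 3688326$)
$K = - \frac{1287117}{23}$ ($K = 247 \left(-227 + \frac{10}{23}\right) = 247 \left(- \frac{5211}{23}\right) = - \frac{1287117}{23} \approx -55962.0$)
$K + J = - \frac{1287117}{23} + 3688326 = \frac{83544381}{23}$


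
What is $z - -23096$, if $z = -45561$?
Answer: $-22465$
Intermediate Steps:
$z - -23096 = -45561 - -23096 = -45561 + 23096 = -22465$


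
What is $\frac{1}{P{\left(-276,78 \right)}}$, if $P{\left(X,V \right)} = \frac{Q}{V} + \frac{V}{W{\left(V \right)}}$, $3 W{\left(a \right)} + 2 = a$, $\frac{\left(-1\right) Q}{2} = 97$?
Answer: $\frac{1482}{877} \approx 1.6899$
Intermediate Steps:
$Q = -194$ ($Q = \left(-2\right) 97 = -194$)
$W{\left(a \right)} = - \frac{2}{3} + \frac{a}{3}$
$P{\left(X,V \right)} = - \frac{194}{V} + \frac{V}{- \frac{2}{3} + \frac{V}{3}}$
$\frac{1}{P{\left(-276,78 \right)}} = \frac{1}{\frac{1}{78} \frac{1}{-2 + 78} \left(388 - 15132 + 3 \cdot 78^{2}\right)} = \frac{1}{\frac{1}{78} \cdot \frac{1}{76} \left(388 - 15132 + 3 \cdot 6084\right)} = \frac{1}{\frac{1}{78} \cdot \frac{1}{76} \left(388 - 15132 + 18252\right)} = \frac{1}{\frac{1}{78} \cdot \frac{1}{76} \cdot 3508} = \frac{1}{\frac{877}{1482}} = \frac{1482}{877}$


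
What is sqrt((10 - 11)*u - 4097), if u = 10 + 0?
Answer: 37*I*sqrt(3) ≈ 64.086*I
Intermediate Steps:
u = 10
sqrt((10 - 11)*u - 4097) = sqrt((10 - 11)*10 - 4097) = sqrt(-1*10 - 4097) = sqrt(-10 - 4097) = sqrt(-4107) = 37*I*sqrt(3)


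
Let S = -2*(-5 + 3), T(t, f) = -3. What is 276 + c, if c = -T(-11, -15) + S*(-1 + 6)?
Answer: 299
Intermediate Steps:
S = 4 (S = -2*(-2) = 4)
c = 23 (c = -1*(-3) + 4*(-1 + 6) = 3 + 4*5 = 3 + 20 = 23)
276 + c = 276 + 23 = 299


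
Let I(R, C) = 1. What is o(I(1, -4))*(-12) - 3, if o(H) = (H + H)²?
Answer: -51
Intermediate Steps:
o(H) = 4*H² (o(H) = (2*H)² = 4*H²)
o(I(1, -4))*(-12) - 3 = (4*1²)*(-12) - 3 = (4*1)*(-12) - 3 = 4*(-12) - 3 = -48 - 3 = -51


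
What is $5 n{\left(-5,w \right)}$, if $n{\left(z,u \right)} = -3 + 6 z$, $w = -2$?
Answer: $-165$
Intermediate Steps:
$5 n{\left(-5,w \right)} = 5 \left(-3 + 6 \left(-5\right)\right) = 5 \left(-3 - 30\right) = 5 \left(-33\right) = -165$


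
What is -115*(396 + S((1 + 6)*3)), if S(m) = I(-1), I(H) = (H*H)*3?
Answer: -45885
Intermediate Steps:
I(H) = 3*H² (I(H) = H²*3 = 3*H²)
S(m) = 3 (S(m) = 3*(-1)² = 3*1 = 3)
-115*(396 + S((1 + 6)*3)) = -115*(396 + 3) = -115*399 = -45885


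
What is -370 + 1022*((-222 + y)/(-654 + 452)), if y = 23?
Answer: 64319/101 ≈ 636.82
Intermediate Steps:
-370 + 1022*((-222 + y)/(-654 + 452)) = -370 + 1022*((-222 + 23)/(-654 + 452)) = -370 + 1022*(-199/(-202)) = -370 + 1022*(-199*(-1/202)) = -370 + 1022*(199/202) = -370 + 101689/101 = 64319/101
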